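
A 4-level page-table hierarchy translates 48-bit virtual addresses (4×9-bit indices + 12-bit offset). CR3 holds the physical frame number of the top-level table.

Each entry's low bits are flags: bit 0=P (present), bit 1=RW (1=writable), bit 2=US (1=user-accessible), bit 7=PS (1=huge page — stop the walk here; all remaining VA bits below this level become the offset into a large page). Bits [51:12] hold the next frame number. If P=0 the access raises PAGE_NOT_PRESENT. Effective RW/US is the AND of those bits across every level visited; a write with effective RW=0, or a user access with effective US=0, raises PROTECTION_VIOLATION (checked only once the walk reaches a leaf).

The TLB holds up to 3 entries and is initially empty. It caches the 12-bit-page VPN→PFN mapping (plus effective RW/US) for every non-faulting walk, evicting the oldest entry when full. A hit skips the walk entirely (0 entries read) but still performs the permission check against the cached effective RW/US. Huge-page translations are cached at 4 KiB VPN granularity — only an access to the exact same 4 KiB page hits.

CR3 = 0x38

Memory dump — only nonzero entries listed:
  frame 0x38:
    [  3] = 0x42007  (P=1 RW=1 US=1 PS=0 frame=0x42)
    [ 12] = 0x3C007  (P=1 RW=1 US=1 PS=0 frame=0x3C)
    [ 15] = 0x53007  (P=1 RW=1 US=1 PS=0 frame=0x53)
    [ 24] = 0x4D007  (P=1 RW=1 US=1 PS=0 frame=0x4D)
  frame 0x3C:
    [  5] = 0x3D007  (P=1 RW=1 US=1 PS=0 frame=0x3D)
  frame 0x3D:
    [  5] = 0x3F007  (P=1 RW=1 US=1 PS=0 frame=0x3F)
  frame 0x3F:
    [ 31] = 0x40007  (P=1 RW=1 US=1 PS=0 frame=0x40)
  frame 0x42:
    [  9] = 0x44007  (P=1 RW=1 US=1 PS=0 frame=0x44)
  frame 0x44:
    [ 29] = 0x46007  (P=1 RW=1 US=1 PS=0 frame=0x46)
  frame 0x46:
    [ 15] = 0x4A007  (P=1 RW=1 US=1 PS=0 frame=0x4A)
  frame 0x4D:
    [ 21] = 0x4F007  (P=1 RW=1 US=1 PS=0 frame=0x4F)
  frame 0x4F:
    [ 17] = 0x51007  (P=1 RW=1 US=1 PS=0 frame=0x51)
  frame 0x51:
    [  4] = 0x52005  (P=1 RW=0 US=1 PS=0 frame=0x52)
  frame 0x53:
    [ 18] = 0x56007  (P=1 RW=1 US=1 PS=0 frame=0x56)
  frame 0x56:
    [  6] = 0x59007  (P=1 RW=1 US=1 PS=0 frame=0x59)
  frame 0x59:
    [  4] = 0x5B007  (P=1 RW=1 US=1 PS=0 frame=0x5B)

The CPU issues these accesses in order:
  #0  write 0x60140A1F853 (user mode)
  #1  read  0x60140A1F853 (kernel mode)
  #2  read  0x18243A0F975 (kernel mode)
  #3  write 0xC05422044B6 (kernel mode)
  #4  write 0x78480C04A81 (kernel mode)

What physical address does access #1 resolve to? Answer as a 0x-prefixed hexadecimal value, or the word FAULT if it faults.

Trace:
#0 VA=0x60140A1F853 (w,user):
  lvl0: tbl 0x38, slot 12 ⇒ 0x3C007 (P1/RW1/US1/PS0)
  lvl1: tbl 0x3C, slot 5 ⇒ 0x3D007 (P1/RW1/US1/PS0)
  lvl2: tbl 0x3D, slot 5 ⇒ 0x3F007 (P1/RW1/US1/PS0)
  lvl3: tbl 0x3F, slot 31 ⇒ 0x40007 (P1/RW1/US1/PS0)
  ⇒ phys 0x40853  [4 reads]
#1 VA=0x60140A1F853 (r,kernel):
  TLB hit vpn=0x60140A1F → PA=0x40853
#2 VA=0x18243A0F975 (r,kernel):
  lvl0: tbl 0x38, slot 3 ⇒ 0x42007 (P1/RW1/US1/PS0)
  lvl1: tbl 0x42, slot 9 ⇒ 0x44007 (P1/RW1/US1/PS0)
  lvl2: tbl 0x44, slot 29 ⇒ 0x46007 (P1/RW1/US1/PS0)
  lvl3: tbl 0x46, slot 15 ⇒ 0x4A007 (P1/RW1/US1/PS0)
  ⇒ phys 0x4A975  [4 reads]
#3 VA=0xC05422044B6 (w,kernel):
  lvl0: tbl 0x38, slot 24 ⇒ 0x4D007 (P1/RW1/US1/PS0)
  lvl1: tbl 0x4D, slot 21 ⇒ 0x4F007 (P1/RW1/US1/PS0)
  lvl2: tbl 0x4F, slot 17 ⇒ 0x51007 (P1/RW1/US1/PS0)
  lvl3: tbl 0x51, slot 4 ⇒ 0x52005 (P1/RW0/US1/PS0)
  ✗ PROTECTION_VIOLATION  [4 reads]
#4 VA=0x78480C04A81 (w,kernel):
  lvl0: tbl 0x38, slot 15 ⇒ 0x53007 (P1/RW1/US1/PS0)
  lvl1: tbl 0x53, slot 18 ⇒ 0x56007 (P1/RW1/US1/PS0)
  lvl2: tbl 0x56, slot 6 ⇒ 0x59007 (P1/RW1/US1/PS0)
  lvl3: tbl 0x59, slot 4 ⇒ 0x5B007 (P1/RW1/US1/PS0)
  ⇒ phys 0x5BA81  [4 reads]

Access #1 PA: 0x40853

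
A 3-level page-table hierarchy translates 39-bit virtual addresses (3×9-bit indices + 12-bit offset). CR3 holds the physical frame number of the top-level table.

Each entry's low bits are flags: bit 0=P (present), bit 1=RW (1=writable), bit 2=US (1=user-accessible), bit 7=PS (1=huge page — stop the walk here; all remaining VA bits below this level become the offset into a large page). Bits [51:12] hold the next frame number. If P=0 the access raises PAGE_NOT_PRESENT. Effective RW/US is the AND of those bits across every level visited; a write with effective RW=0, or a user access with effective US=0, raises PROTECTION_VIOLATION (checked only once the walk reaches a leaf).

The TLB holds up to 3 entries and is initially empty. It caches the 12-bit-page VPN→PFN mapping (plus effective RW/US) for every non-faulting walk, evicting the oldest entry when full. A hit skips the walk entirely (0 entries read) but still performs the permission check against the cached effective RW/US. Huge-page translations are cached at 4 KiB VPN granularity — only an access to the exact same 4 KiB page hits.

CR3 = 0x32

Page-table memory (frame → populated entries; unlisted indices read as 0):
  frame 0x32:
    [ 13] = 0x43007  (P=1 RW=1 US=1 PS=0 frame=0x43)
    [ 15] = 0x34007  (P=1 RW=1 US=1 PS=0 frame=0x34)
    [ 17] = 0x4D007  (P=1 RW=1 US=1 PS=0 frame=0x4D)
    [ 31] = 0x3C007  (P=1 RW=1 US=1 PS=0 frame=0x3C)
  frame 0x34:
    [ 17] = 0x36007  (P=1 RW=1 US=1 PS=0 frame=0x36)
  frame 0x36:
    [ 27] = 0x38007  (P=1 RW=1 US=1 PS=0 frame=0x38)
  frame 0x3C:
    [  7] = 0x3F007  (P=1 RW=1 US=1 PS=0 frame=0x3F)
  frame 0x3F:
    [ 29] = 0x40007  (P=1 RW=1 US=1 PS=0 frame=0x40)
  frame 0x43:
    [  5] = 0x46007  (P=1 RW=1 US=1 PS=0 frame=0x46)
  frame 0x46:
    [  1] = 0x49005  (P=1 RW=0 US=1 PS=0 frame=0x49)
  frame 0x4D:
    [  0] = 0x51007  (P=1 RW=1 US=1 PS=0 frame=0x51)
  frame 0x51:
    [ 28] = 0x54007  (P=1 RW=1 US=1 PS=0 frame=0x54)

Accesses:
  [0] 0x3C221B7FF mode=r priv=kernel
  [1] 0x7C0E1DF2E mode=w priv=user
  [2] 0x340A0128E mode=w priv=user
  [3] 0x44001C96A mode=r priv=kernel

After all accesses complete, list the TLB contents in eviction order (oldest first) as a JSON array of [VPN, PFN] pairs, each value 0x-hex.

Per-access translation:
#0 VA=0x3C221B7FF (r,kernel):
  L0 @0x32[15] → 0x34007  P=1,RW=1,US=1,PS=0
  L1 @0x34[17] → 0x36007  P=1,RW=1,US=1,PS=0
  L2 @0x36[27] → 0x38007  P=1,RW=1,US=1,PS=0
  ⇒ phys 0x387FF  [3 reads]
#1 VA=0x7C0E1DF2E (w,user):
  L0 @0x32[31] → 0x3C007  P=1,RW=1,US=1,PS=0
  L1 @0x3C[7] → 0x3F007  P=1,RW=1,US=1,PS=0
  L2 @0x3F[29] → 0x40007  P=1,RW=1,US=1,PS=0
  ⇒ phys 0x40F2E  [3 reads]
#2 VA=0x340A0128E (w,user):
  L0 @0x32[13] → 0x43007  P=1,RW=1,US=1,PS=0
  L1 @0x43[5] → 0x46007  P=1,RW=1,US=1,PS=0
  L2 @0x46[1] → 0x49005  P=1,RW=0,US=1,PS=0
  → PROTECTION_VIOLATION  (3 entries read)
#3 VA=0x44001C96A (r,kernel):
  L0 @0x32[17] → 0x4D007  P=1,RW=1,US=1,PS=0
  L1 @0x4D[0] → 0x51007  P=1,RW=1,US=1,PS=0
  L2 @0x51[28] → 0x54007  P=1,RW=1,US=1,PS=0
  ⇒ phys 0x5496A  [3 reads]

TLB: [["0x3C221B", "0x38"], ["0x7C0E1D", "0x40"], ["0x44001C", "0x54"]]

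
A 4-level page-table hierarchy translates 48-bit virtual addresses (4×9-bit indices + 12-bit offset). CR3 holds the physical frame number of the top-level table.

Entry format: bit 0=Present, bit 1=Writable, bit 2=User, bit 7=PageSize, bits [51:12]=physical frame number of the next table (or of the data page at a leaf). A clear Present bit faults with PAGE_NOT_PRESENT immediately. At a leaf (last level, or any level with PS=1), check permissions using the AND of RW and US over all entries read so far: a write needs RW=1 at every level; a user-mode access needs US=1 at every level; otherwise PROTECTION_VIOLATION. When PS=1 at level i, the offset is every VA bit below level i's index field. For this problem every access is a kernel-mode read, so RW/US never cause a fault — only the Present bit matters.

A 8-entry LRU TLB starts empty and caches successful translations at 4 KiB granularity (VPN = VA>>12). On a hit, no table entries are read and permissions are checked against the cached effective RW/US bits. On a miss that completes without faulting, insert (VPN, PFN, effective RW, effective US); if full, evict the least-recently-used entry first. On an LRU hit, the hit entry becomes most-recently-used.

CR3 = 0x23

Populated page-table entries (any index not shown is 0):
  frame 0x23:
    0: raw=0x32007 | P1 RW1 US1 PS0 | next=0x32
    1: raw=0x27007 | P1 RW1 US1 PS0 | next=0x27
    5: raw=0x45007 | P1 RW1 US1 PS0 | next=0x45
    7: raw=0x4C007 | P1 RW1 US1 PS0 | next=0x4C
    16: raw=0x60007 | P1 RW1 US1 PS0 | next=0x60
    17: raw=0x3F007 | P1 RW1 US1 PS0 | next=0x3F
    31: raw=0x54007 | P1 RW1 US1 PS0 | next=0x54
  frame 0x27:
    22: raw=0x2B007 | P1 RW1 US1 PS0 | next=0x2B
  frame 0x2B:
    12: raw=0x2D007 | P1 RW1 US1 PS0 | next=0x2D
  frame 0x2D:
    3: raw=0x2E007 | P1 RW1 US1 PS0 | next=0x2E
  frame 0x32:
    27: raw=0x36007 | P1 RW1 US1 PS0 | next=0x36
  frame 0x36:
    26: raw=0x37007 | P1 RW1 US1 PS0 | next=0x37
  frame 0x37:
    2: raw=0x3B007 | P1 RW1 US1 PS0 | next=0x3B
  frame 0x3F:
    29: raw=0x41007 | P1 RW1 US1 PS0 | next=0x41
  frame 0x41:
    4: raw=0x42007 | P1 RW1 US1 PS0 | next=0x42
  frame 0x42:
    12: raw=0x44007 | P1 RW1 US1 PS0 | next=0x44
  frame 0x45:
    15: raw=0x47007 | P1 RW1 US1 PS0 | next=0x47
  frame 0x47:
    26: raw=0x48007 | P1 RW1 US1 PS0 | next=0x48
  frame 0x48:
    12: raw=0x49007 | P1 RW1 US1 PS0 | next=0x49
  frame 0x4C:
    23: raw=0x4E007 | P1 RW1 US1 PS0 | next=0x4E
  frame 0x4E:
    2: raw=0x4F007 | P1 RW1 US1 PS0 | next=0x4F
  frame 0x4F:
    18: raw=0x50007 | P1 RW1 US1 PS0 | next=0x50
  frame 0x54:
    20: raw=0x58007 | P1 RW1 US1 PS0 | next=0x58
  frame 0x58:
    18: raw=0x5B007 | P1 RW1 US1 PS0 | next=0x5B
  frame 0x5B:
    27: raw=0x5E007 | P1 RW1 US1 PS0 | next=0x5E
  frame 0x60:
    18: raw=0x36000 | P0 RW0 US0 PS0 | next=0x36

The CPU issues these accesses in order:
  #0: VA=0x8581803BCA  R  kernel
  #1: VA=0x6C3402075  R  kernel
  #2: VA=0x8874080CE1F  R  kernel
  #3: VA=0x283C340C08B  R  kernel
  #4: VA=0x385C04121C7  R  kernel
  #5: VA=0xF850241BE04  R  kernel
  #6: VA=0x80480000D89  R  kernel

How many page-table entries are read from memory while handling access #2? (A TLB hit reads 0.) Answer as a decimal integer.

Trace:
#0 VA=0x8581803BCA (r,kernel):
  L0: frame=0x23 idx=1 entry=0x27007 [P=1 RW=1 US=1 PS=0]
  L1: frame=0x27 idx=22 entry=0x2B007 [P=1 RW=1 US=1 PS=0]
  L2: frame=0x2B idx=12 entry=0x2D007 [P=1 RW=1 US=1 PS=0]
  L3: frame=0x2D idx=3 entry=0x2E007 [P=1 RW=1 US=1 PS=0]
  → PA=0x2EBCA  (4 entries read)
#1 VA=0x6C3402075 (r,kernel):
  L0: frame=0x23 idx=0 entry=0x32007 [P=1 RW=1 US=1 PS=0]
  L1: frame=0x32 idx=27 entry=0x36007 [P=1 RW=1 US=1 PS=0]
  L2: frame=0x36 idx=26 entry=0x37007 [P=1 RW=1 US=1 PS=0]
  L3: frame=0x37 idx=2 entry=0x3B007 [P=1 RW=1 US=1 PS=0]
  → PA=0x3B075  (4 entries read)
#2 VA=0x8874080CE1F (r,kernel):
  L0: frame=0x23 idx=17 entry=0x3F007 [P=1 RW=1 US=1 PS=0]
  L1: frame=0x3F idx=29 entry=0x41007 [P=1 RW=1 US=1 PS=0]
  L2: frame=0x41 idx=4 entry=0x42007 [P=1 RW=1 US=1 PS=0]
  L3: frame=0x42 idx=12 entry=0x44007 [P=1 RW=1 US=1 PS=0]
  → PA=0x44E1F  (4 entries read)
#3 VA=0x283C340C08B (r,kernel):
  L0: frame=0x23 idx=5 entry=0x45007 [P=1 RW=1 US=1 PS=0]
  L1: frame=0x45 idx=15 entry=0x47007 [P=1 RW=1 US=1 PS=0]
  L2: frame=0x47 idx=26 entry=0x48007 [P=1 RW=1 US=1 PS=0]
  L3: frame=0x48 idx=12 entry=0x49007 [P=1 RW=1 US=1 PS=0]
  → PA=0x4908B  (4 entries read)
#4 VA=0x385C04121C7 (r,kernel):
  L0: frame=0x23 idx=7 entry=0x4C007 [P=1 RW=1 US=1 PS=0]
  L1: frame=0x4C idx=23 entry=0x4E007 [P=1 RW=1 US=1 PS=0]
  L2: frame=0x4E idx=2 entry=0x4F007 [P=1 RW=1 US=1 PS=0]
  L3: frame=0x4F idx=18 entry=0x50007 [P=1 RW=1 US=1 PS=0]
  → PA=0x501C7  (4 entries read)
#5 VA=0xF850241BE04 (r,kernel):
  L0: frame=0x23 idx=31 entry=0x54007 [P=1 RW=1 US=1 PS=0]
  L1: frame=0x54 idx=20 entry=0x58007 [P=1 RW=1 US=1 PS=0]
  L2: frame=0x58 idx=18 entry=0x5B007 [P=1 RW=1 US=1 PS=0]
  L3: frame=0x5B idx=27 entry=0x5E007 [P=1 RW=1 US=1 PS=0]
  → PA=0x5EE04  (4 entries read)
#6 VA=0x80480000D89 (r,kernel):
  L0: frame=0x23 idx=16 entry=0x60007 [P=1 RW=1 US=1 PS=0]
  L1: frame=0x60 idx=18 entry=0x36000 [P=0 RW=0 US=0 PS=0]
  ✗ PAGE_NOT_PRESENT  [2 reads]

Entries read for #2: 4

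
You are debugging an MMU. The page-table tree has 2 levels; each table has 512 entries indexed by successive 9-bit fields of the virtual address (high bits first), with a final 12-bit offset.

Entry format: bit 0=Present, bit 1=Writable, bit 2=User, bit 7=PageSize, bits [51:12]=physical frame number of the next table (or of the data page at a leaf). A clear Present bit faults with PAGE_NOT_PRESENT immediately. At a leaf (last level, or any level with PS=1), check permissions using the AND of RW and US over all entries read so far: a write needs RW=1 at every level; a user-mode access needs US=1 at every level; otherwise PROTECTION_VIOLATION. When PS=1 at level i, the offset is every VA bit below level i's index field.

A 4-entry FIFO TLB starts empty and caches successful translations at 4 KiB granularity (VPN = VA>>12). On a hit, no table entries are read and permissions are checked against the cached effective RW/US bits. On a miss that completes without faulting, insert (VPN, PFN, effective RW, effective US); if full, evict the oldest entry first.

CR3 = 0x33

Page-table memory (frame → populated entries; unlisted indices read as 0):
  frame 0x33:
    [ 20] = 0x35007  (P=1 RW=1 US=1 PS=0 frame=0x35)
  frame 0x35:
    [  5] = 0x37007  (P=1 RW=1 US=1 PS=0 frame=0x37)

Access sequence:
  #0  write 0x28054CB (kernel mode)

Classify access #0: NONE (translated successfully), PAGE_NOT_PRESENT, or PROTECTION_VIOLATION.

Per-access translation:
#0 VA=0x28054CB (w,kernel):
  [0] read 0x33 idx=20: raw=0x35007 flags P=1 W=1 U=1 S=0
  [1] read 0x35 idx=5: raw=0x37007 flags P=1 W=1 U=1 S=0
  ⇒ phys 0x374CB  [2 reads]

Access #0 fault: NONE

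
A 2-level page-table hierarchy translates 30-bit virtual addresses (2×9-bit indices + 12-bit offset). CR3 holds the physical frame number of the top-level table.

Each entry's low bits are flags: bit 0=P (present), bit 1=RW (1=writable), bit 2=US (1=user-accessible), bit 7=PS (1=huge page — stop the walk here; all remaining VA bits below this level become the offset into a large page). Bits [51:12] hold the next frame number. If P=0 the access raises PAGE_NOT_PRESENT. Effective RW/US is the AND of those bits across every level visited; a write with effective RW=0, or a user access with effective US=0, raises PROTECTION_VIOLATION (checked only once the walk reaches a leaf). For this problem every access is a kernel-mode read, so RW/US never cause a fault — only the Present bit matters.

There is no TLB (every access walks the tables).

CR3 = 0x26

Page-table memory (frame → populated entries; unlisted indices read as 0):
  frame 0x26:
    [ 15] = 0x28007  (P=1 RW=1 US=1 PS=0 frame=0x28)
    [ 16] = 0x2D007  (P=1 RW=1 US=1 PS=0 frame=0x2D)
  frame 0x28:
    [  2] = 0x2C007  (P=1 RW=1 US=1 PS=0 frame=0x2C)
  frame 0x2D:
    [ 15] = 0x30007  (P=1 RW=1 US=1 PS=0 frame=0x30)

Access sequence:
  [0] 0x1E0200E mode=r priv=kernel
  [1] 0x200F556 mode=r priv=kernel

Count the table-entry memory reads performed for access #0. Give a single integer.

Trace:
#0 VA=0x1E0200E (r,kernel):
  lvl0: tbl 0x26, slot 15 ⇒ 0x28007 (P1/RW1/US1/PS0)
  lvl1: tbl 0x28, slot 2 ⇒ 0x2C007 (P1/RW1/US1/PS0)
  ✓ 0x2C00E  — 2 lookups
#1 VA=0x200F556 (r,kernel):
  lvl0: tbl 0x26, slot 16 ⇒ 0x2D007 (P1/RW1/US1/PS0)
  lvl1: tbl 0x2D, slot 15 ⇒ 0x30007 (P1/RW1/US1/PS0)
  ✓ 0x30556  — 2 lookups

Entries read for #0: 2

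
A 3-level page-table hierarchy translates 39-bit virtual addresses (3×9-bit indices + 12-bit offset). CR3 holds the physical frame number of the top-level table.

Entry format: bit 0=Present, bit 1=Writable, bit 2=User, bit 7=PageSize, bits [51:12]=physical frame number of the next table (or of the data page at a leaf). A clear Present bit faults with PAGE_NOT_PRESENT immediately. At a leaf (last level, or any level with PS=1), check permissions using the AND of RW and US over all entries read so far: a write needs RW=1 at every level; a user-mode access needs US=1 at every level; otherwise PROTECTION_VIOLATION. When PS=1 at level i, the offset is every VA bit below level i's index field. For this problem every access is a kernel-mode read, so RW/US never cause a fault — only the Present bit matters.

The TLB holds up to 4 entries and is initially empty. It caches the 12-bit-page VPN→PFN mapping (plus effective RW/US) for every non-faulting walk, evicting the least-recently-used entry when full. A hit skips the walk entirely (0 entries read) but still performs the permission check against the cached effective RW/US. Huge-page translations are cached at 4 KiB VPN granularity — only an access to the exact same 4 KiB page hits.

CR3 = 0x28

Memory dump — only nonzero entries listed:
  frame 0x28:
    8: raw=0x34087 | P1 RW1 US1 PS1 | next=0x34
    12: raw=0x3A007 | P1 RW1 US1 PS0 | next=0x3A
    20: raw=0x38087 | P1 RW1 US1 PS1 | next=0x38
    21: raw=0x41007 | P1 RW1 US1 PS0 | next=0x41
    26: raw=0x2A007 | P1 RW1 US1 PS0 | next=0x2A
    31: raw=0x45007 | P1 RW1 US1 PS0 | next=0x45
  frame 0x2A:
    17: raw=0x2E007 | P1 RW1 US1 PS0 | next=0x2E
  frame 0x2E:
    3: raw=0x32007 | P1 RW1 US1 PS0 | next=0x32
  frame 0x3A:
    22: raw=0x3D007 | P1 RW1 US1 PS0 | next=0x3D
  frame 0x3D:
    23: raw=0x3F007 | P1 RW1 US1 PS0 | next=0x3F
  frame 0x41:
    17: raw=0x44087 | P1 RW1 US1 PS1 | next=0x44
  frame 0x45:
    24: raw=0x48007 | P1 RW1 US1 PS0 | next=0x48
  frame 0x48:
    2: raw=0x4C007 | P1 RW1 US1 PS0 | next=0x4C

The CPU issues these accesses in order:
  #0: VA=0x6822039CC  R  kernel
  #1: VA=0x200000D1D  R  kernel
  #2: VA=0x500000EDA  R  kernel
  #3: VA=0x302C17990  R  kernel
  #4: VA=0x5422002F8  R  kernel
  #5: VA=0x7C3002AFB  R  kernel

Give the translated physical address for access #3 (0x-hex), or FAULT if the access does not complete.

Per-access translation:
#0 VA=0x6822039CC (r,kernel):
  L0: frame=0x28 idx=26 entry=0x2A007 [P=1 RW=1 US=1 PS=0]
  L1: frame=0x2A idx=17 entry=0x2E007 [P=1 RW=1 US=1 PS=0]
  L2: frame=0x2E idx=3 entry=0x32007 [P=1 RW=1 US=1 PS=0]
  ✓ 0x329CC  — 3 lookups
#1 VA=0x200000D1D (r,kernel):
  L0: frame=0x28 idx=8 entry=0x34087 [P=1 RW=1 US=1 PS=1]
  ✓ 0x34D1D (huge @L0)  — 1 lookups
#2 VA=0x500000EDA (r,kernel):
  L0: frame=0x28 idx=20 entry=0x38087 [P=1 RW=1 US=1 PS=1]
  ✓ 0x38EDA (huge @L0)  — 1 lookups
#3 VA=0x302C17990 (r,kernel):
  L0: frame=0x28 idx=12 entry=0x3A007 [P=1 RW=1 US=1 PS=0]
  L1: frame=0x3A idx=22 entry=0x3D007 [P=1 RW=1 US=1 PS=0]
  L2: frame=0x3D idx=23 entry=0x3F007 [P=1 RW=1 US=1 PS=0]
  ✓ 0x3F990  — 3 lookups
#4 VA=0x5422002F8 (r,kernel):
  L0: frame=0x28 idx=21 entry=0x41007 [P=1 RW=1 US=1 PS=0]
  L1: frame=0x41 idx=17 entry=0x44087 [P=1 RW=1 US=1 PS=1]
  ✓ 0x442F8 (huge @L1)  — 2 lookups
#5 VA=0x7C3002AFB (r,kernel):
  L0: frame=0x28 idx=31 entry=0x45007 [P=1 RW=1 US=1 PS=0]
  L1: frame=0x45 idx=24 entry=0x48007 [P=1 RW=1 US=1 PS=0]
  L2: frame=0x48 idx=2 entry=0x4C007 [P=1 RW=1 US=1 PS=0]
  ✓ 0x4CAFB  — 3 lookups

Access #3 PA: 0x3F990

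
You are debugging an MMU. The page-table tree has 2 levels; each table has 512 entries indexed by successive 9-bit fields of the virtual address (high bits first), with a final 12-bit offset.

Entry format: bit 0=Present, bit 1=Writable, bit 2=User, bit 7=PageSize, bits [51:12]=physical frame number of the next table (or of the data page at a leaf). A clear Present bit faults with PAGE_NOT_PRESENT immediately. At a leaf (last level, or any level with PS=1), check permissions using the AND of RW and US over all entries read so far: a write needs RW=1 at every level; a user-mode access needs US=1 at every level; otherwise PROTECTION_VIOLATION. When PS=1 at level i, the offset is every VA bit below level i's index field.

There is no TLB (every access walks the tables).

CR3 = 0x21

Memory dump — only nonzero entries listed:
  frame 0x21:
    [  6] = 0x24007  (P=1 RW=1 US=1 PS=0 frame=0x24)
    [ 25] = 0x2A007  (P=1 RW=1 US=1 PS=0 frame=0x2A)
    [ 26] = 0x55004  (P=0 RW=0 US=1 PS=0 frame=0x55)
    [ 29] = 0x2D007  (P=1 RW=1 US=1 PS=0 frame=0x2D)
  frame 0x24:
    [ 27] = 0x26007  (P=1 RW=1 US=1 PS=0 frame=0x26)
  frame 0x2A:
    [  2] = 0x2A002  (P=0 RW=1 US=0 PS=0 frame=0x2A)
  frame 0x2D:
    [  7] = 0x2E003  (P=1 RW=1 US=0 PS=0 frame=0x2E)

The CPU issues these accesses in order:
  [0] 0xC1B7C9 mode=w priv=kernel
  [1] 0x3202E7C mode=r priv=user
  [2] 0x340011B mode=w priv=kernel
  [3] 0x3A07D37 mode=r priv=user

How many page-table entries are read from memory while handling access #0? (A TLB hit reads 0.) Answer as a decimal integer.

Trace:
#0 VA=0xC1B7C9 (w,kernel):
  L0: frame=0x21 idx=6 entry=0x24007 [P=1 RW=1 US=1 PS=0]
  L1: frame=0x24 idx=27 entry=0x26007 [P=1 RW=1 US=1 PS=0]
  → PA=0x267C9  (2 entries read)
#1 VA=0x3202E7C (r,user):
  L0: frame=0x21 idx=25 entry=0x2A007 [P=1 RW=1 US=1 PS=0]
  L1: frame=0x2A idx=2 entry=0x2A002 [P=0 RW=1 US=0 PS=0]
  → PAGE_NOT_PRESENT  (2 entries read)
#2 VA=0x340011B (w,kernel):
  L0: frame=0x21 idx=26 entry=0x55004 [P=0 RW=0 US=1 PS=0]
  → PAGE_NOT_PRESENT  (1 entries read)
#3 VA=0x3A07D37 (r,user):
  L0: frame=0x21 idx=29 entry=0x2D007 [P=1 RW=1 US=1 PS=0]
  L1: frame=0x2D idx=7 entry=0x2E003 [P=1 RW=1 US=0 PS=0]
  → PROTECTION_VIOLATION  (2 entries read)

Entries read for #0: 2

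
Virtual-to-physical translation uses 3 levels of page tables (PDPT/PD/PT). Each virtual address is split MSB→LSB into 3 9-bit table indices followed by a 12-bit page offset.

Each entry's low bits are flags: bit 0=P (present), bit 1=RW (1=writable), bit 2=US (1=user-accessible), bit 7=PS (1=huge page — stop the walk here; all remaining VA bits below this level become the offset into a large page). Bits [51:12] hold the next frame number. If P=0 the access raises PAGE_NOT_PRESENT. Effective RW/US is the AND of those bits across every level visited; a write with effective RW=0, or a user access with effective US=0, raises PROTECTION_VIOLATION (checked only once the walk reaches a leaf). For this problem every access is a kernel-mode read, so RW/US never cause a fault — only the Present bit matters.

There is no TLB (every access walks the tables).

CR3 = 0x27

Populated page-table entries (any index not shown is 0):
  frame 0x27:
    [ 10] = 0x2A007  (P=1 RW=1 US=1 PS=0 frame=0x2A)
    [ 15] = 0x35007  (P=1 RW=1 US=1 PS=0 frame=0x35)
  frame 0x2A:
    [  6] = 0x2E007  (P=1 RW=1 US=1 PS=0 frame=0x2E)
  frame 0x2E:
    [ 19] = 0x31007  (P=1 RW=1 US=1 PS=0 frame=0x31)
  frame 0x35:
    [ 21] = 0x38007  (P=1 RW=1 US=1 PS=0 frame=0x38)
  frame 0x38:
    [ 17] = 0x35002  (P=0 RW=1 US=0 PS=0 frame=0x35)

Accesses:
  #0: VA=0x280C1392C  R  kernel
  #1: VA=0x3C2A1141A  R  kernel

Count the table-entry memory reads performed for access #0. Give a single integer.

Per-access translation:
#0 VA=0x280C1392C (r,kernel):
  L0: frame=0x27 idx=10 entry=0x2A007 [P=1 RW=1 US=1 PS=0]
  L1: frame=0x2A idx=6 entry=0x2E007 [P=1 RW=1 US=1 PS=0]
  L2: frame=0x2E idx=19 entry=0x31007 [P=1 RW=1 US=1 PS=0]
  ✓ 0x3192C  — 3 lookups
#1 VA=0x3C2A1141A (r,kernel):
  L0: frame=0x27 idx=15 entry=0x35007 [P=1 RW=1 US=1 PS=0]
  L1: frame=0x35 idx=21 entry=0x38007 [P=1 RW=1 US=1 PS=0]
  L2: frame=0x38 idx=17 entry=0x35002 [P=0 RW=1 US=0 PS=0]
  → PAGE_NOT_PRESENT  (3 entries read)

Entries read for #0: 3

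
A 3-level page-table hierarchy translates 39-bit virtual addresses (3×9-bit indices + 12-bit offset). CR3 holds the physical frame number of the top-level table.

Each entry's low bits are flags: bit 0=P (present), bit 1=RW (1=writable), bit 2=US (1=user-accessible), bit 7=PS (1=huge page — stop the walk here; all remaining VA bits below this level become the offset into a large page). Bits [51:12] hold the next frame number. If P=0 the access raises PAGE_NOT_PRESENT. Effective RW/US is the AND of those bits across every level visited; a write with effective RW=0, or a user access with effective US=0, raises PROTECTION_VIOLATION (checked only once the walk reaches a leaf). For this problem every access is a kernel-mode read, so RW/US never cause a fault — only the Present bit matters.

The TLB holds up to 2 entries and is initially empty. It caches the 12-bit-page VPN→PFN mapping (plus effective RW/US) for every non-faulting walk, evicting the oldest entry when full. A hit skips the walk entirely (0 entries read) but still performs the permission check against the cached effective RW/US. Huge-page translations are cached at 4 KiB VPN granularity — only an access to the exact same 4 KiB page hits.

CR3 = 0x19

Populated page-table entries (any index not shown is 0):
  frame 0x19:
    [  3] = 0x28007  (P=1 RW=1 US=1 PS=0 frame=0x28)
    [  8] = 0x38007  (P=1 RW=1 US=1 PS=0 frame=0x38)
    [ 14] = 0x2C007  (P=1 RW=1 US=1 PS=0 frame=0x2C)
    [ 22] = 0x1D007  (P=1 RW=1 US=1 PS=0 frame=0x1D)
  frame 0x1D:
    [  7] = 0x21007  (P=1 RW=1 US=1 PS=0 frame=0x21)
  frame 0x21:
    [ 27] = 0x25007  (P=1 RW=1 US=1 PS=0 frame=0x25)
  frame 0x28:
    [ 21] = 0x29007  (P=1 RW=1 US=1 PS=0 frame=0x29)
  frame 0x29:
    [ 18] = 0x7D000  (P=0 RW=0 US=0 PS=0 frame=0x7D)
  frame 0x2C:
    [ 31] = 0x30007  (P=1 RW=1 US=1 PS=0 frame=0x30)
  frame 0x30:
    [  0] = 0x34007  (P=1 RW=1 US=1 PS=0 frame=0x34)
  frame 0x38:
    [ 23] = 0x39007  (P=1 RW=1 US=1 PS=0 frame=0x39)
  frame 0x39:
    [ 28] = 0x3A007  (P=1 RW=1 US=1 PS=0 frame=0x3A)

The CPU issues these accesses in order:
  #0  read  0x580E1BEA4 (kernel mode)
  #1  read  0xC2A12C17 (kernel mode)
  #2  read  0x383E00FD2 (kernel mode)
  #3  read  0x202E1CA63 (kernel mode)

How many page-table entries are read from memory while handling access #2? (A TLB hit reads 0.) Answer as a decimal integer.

Trace:
#0 VA=0x580E1BEA4 (r,kernel):
  lvl0: tbl 0x19, slot 22 ⇒ 0x1D007 (P1/RW1/US1/PS0)
  lvl1: tbl 0x1D, slot 7 ⇒ 0x21007 (P1/RW1/US1/PS0)
  lvl2: tbl 0x21, slot 27 ⇒ 0x25007 (P1/RW1/US1/PS0)
  ✓ 0x25EA4  — 3 lookups
#1 VA=0xC2A12C17 (r,kernel):
  lvl0: tbl 0x19, slot 3 ⇒ 0x28007 (P1/RW1/US1/PS0)
  lvl1: tbl 0x28, slot 21 ⇒ 0x29007 (P1/RW1/US1/PS0)
  lvl2: tbl 0x29, slot 18 ⇒ 0x7D000 (P0/RW0/US0/PS0)
  → PAGE_NOT_PRESENT  (3 entries read)
#2 VA=0x383E00FD2 (r,kernel):
  lvl0: tbl 0x19, slot 14 ⇒ 0x2C007 (P1/RW1/US1/PS0)
  lvl1: tbl 0x2C, slot 31 ⇒ 0x30007 (P1/RW1/US1/PS0)
  lvl2: tbl 0x30, slot 0 ⇒ 0x34007 (P1/RW1/US1/PS0)
  ✓ 0x34FD2  — 3 lookups
#3 VA=0x202E1CA63 (r,kernel):
  lvl0: tbl 0x19, slot 8 ⇒ 0x38007 (P1/RW1/US1/PS0)
  lvl1: tbl 0x38, slot 23 ⇒ 0x39007 (P1/RW1/US1/PS0)
  lvl2: tbl 0x39, slot 28 ⇒ 0x3A007 (P1/RW1/US1/PS0)
  ✓ 0x3AA63  — 3 lookups

Entries read for #2: 3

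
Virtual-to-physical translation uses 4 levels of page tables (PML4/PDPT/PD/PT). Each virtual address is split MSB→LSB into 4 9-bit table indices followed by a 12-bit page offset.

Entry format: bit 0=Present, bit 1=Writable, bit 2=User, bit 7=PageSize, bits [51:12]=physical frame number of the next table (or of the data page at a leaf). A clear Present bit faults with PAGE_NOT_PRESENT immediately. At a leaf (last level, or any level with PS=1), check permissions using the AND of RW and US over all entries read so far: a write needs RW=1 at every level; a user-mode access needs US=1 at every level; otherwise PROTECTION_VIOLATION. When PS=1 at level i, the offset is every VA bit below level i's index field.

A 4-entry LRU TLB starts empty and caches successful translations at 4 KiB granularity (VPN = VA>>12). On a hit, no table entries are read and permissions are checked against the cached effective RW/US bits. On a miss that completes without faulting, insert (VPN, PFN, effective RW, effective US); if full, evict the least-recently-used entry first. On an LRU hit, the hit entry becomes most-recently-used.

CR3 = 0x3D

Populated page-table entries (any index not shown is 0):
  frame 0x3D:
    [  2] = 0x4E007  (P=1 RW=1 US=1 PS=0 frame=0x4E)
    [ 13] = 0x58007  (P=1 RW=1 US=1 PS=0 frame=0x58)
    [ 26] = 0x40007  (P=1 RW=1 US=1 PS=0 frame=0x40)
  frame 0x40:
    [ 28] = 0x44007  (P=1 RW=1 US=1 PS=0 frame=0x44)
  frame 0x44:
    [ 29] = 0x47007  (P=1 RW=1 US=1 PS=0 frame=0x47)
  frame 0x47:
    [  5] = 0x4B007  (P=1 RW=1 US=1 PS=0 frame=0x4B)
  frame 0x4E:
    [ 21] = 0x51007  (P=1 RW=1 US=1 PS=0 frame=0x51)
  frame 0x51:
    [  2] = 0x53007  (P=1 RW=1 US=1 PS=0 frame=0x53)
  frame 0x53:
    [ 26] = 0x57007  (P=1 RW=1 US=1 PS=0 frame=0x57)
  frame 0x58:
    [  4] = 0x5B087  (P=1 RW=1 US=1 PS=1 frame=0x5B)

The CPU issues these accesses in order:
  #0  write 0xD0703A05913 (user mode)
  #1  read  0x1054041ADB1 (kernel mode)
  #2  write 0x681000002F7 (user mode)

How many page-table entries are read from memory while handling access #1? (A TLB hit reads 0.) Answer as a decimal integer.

Trace:
#0 VA=0xD0703A05913 (w,user):
  lvl0: tbl 0x3D, slot 26 ⇒ 0x40007 (P1/RW1/US1/PS0)
  lvl1: tbl 0x40, slot 28 ⇒ 0x44007 (P1/RW1/US1/PS0)
  lvl2: tbl 0x44, slot 29 ⇒ 0x47007 (P1/RW1/US1/PS0)
  lvl3: tbl 0x47, slot 5 ⇒ 0x4B007 (P1/RW1/US1/PS0)
  ✓ 0x4B913  — 4 lookups
#1 VA=0x1054041ADB1 (r,kernel):
  lvl0: tbl 0x3D, slot 2 ⇒ 0x4E007 (P1/RW1/US1/PS0)
  lvl1: tbl 0x4E, slot 21 ⇒ 0x51007 (P1/RW1/US1/PS0)
  lvl2: tbl 0x51, slot 2 ⇒ 0x53007 (P1/RW1/US1/PS0)
  lvl3: tbl 0x53, slot 26 ⇒ 0x57007 (P1/RW1/US1/PS0)
  ✓ 0x57DB1  — 4 lookups
#2 VA=0x681000002F7 (w,user):
  lvl0: tbl 0x3D, slot 13 ⇒ 0x58007 (P1/RW1/US1/PS0)
  lvl1: tbl 0x58, slot 4 ⇒ 0x5B087 (P1/RW1/US1/PS1)
  ✓ 0x5B2F7 (huge @L1)  — 2 lookups

Entries read for #1: 4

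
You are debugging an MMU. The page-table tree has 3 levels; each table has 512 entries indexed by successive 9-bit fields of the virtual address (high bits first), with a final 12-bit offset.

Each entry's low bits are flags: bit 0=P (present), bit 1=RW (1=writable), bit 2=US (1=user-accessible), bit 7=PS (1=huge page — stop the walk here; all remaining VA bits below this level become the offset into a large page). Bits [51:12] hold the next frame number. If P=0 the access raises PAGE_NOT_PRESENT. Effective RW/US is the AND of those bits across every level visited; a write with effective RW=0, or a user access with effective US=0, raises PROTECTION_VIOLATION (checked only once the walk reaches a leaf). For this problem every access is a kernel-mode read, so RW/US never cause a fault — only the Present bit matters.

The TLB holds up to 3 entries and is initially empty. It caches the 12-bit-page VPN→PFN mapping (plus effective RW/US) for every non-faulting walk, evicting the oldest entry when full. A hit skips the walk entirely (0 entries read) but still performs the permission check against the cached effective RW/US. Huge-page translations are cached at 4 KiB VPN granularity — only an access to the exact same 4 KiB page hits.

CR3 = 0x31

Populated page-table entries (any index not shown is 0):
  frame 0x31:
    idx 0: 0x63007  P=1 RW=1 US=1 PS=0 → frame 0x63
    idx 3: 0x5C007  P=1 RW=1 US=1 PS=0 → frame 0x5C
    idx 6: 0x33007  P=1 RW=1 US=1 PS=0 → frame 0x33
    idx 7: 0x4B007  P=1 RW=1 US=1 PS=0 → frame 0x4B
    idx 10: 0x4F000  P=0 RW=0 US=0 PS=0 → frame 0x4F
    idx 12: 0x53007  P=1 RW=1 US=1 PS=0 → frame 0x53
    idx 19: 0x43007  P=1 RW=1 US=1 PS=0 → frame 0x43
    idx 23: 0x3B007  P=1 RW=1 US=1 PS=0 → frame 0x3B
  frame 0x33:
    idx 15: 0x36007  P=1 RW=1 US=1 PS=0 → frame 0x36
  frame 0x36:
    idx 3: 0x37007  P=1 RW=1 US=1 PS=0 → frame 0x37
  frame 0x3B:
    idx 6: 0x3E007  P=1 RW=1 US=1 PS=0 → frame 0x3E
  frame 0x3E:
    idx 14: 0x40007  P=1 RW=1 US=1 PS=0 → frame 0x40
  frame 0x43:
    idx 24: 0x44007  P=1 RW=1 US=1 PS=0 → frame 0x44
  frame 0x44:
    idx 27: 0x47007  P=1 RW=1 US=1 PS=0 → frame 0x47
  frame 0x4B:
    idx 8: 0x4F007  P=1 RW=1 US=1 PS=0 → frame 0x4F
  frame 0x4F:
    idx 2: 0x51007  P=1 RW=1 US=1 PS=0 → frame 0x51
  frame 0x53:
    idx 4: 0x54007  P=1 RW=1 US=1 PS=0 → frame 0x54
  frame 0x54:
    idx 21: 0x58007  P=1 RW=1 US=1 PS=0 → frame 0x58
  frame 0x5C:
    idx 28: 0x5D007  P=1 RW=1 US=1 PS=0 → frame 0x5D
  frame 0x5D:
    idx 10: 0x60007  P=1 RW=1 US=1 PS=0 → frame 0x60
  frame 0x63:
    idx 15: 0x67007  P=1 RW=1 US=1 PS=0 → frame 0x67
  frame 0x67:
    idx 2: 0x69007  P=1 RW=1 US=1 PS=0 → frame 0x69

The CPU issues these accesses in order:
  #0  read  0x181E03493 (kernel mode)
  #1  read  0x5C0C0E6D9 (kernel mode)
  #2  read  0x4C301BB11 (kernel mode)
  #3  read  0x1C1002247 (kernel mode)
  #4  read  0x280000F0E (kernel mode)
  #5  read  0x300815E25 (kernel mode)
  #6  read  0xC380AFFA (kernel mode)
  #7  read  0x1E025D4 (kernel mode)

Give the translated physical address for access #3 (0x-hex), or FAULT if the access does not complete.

Per-access translation:
#0 VA=0x181E03493 (r,kernel):
  L0 @0x31[6] → 0x33007  P=1,RW=1,US=1,PS=0
  L1 @0x33[15] → 0x36007  P=1,RW=1,US=1,PS=0
  L2 @0x36[3] → 0x37007  P=1,RW=1,US=1,PS=0
  ✓ 0x37493  — 3 lookups
#1 VA=0x5C0C0E6D9 (r,kernel):
  L0 @0x31[23] → 0x3B007  P=1,RW=1,US=1,PS=0
  L1 @0x3B[6] → 0x3E007  P=1,RW=1,US=1,PS=0
  L2 @0x3E[14] → 0x40007  P=1,RW=1,US=1,PS=0
  ✓ 0x406D9  — 3 lookups
#2 VA=0x4C301BB11 (r,kernel):
  L0 @0x31[19] → 0x43007  P=1,RW=1,US=1,PS=0
  L1 @0x43[24] → 0x44007  P=1,RW=1,US=1,PS=0
  L2 @0x44[27] → 0x47007  P=1,RW=1,US=1,PS=0
  ✓ 0x47B11  — 3 lookups
#3 VA=0x1C1002247 (r,kernel):
  L0 @0x31[7] → 0x4B007  P=1,RW=1,US=1,PS=0
  L1 @0x4B[8] → 0x4F007  P=1,RW=1,US=1,PS=0
  L2 @0x4F[2] → 0x51007  P=1,RW=1,US=1,PS=0
  ✓ 0x51247  — 3 lookups
#4 VA=0x280000F0E (r,kernel):
  L0 @0x31[10] → 0x4F000  P=0,RW=0,US=0,PS=0
  ⇒ fault: PAGE_NOT_PRESENT  — 1 lookups
#5 VA=0x300815E25 (r,kernel):
  L0 @0x31[12] → 0x53007  P=1,RW=1,US=1,PS=0
  L1 @0x53[4] → 0x54007  P=1,RW=1,US=1,PS=0
  L2 @0x54[21] → 0x58007  P=1,RW=1,US=1,PS=0
  ✓ 0x58E25  — 3 lookups
#6 VA=0xC380AFFA (r,kernel):
  L0 @0x31[3] → 0x5C007  P=1,RW=1,US=1,PS=0
  L1 @0x5C[28] → 0x5D007  P=1,RW=1,US=1,PS=0
  L2 @0x5D[10] → 0x60007  P=1,RW=1,US=1,PS=0
  ✓ 0x60FFA  — 3 lookups
#7 VA=0x1E025D4 (r,kernel):
  L0 @0x31[0] → 0x63007  P=1,RW=1,US=1,PS=0
  L1 @0x63[15] → 0x67007  P=1,RW=1,US=1,PS=0
  L2 @0x67[2] → 0x69007  P=1,RW=1,US=1,PS=0
  ✓ 0x695D4  — 3 lookups

Access #3 PA: 0x51247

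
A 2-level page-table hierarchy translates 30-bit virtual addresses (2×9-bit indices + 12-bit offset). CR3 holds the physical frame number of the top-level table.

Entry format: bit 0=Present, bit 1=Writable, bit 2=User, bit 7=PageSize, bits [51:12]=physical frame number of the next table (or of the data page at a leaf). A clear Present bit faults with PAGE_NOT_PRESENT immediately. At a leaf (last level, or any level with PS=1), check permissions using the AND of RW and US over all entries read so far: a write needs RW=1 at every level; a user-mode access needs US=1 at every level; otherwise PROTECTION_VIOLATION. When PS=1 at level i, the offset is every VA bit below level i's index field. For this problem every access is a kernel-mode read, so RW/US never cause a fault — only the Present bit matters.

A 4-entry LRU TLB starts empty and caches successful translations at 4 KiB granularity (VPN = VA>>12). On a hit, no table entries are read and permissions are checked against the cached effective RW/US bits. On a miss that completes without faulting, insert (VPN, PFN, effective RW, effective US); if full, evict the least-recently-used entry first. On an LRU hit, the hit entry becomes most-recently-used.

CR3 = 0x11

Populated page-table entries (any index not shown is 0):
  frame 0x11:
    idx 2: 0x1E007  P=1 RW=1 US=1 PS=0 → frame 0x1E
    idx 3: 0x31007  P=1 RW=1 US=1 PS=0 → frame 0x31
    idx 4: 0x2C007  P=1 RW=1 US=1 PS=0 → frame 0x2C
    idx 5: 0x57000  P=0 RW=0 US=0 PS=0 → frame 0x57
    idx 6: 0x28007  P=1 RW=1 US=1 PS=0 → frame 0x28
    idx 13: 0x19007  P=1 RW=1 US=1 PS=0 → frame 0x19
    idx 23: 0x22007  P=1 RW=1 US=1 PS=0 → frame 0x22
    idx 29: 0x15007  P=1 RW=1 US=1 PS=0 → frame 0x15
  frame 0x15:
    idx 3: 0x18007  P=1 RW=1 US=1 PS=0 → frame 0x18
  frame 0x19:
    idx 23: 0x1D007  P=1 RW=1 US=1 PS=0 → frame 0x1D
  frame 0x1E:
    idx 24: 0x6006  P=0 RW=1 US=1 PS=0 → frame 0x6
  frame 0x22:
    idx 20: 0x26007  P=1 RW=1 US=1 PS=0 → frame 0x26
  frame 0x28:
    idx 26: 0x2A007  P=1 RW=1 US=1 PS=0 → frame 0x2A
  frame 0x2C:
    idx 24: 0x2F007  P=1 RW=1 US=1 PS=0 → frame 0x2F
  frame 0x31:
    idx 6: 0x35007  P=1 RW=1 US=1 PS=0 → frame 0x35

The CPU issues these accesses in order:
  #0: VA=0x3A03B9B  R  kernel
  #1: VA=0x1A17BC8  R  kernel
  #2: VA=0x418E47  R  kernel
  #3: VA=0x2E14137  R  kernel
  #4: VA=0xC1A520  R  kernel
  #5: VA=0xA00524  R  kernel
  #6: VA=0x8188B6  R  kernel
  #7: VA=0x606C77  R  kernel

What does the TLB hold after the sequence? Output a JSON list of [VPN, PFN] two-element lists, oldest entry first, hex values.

Walk each access:
#0 VA=0x3A03B9B (r,kernel):
  L0 @0x11[29] → 0x15007  P=1,RW=1,US=1,PS=0
  L1 @0x15[3] → 0x18007  P=1,RW=1,US=1,PS=0
  ⇒ phys 0x18B9B  [2 reads]
#1 VA=0x1A17BC8 (r,kernel):
  L0 @0x11[13] → 0x19007  P=1,RW=1,US=1,PS=0
  L1 @0x19[23] → 0x1D007  P=1,RW=1,US=1,PS=0
  ⇒ phys 0x1DBC8  [2 reads]
#2 VA=0x418E47 (r,kernel):
  L0 @0x11[2] → 0x1E007  P=1,RW=1,US=1,PS=0
  L1 @0x1E[24] → 0x6006  P=0,RW=1,US=1,PS=0
  → PAGE_NOT_PRESENT  (2 entries read)
#3 VA=0x2E14137 (r,kernel):
  L0 @0x11[23] → 0x22007  P=1,RW=1,US=1,PS=0
  L1 @0x22[20] → 0x26007  P=1,RW=1,US=1,PS=0
  ⇒ phys 0x26137  [2 reads]
#4 VA=0xC1A520 (r,kernel):
  L0 @0x11[6] → 0x28007  P=1,RW=1,US=1,PS=0
  L1 @0x28[26] → 0x2A007  P=1,RW=1,US=1,PS=0
  ⇒ phys 0x2A520  [2 reads]
#5 VA=0xA00524 (r,kernel):
  L0 @0x11[5] → 0x57000  P=0,RW=0,US=0,PS=0
  → PAGE_NOT_PRESENT  (1 entries read)
#6 VA=0x8188B6 (r,kernel):
  L0 @0x11[4] → 0x2C007  P=1,RW=1,US=1,PS=0
  L1 @0x2C[24] → 0x2F007  P=1,RW=1,US=1,PS=0
  ⇒ phys 0x2F8B6  [2 reads]
#7 VA=0x606C77 (r,kernel):
  L0 @0x11[3] → 0x31007  P=1,RW=1,US=1,PS=0
  L1 @0x31[6] → 0x35007  P=1,RW=1,US=1,PS=0
  ⇒ phys 0x35C77  [2 reads]

TLB: [["0x2E14", "0x26"], ["0xC1A", "0x2A"], ["0x818", "0x2F"], ["0x606", "0x35"]]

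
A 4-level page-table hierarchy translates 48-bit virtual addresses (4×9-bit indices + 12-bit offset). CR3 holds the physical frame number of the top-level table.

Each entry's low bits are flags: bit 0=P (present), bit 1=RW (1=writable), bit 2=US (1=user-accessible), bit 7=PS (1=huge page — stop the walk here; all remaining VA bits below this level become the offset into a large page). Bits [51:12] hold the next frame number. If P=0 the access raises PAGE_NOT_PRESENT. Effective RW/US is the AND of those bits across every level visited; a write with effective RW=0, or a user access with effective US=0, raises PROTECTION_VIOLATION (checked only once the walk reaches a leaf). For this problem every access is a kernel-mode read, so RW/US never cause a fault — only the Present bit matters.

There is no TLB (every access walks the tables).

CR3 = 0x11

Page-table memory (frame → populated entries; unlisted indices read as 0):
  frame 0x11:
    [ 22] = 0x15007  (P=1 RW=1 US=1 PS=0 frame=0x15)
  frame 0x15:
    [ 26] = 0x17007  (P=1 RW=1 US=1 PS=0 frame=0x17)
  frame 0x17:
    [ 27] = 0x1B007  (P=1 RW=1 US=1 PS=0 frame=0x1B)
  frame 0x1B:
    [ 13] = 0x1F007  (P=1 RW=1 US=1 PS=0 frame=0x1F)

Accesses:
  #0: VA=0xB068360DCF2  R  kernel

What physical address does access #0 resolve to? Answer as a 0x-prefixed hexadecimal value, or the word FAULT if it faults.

Walk each access:
#0 VA=0xB068360DCF2 (r,kernel):
  L0: frame=0x11 idx=22 entry=0x15007 [P=1 RW=1 US=1 PS=0]
  L1: frame=0x15 idx=26 entry=0x17007 [P=1 RW=1 US=1 PS=0]
  L2: frame=0x17 idx=27 entry=0x1B007 [P=1 RW=1 US=1 PS=0]
  L3: frame=0x1B idx=13 entry=0x1F007 [P=1 RW=1 US=1 PS=0]
  ⇒ phys 0x1FCF2  [4 reads]

Access #0 PA: 0x1FCF2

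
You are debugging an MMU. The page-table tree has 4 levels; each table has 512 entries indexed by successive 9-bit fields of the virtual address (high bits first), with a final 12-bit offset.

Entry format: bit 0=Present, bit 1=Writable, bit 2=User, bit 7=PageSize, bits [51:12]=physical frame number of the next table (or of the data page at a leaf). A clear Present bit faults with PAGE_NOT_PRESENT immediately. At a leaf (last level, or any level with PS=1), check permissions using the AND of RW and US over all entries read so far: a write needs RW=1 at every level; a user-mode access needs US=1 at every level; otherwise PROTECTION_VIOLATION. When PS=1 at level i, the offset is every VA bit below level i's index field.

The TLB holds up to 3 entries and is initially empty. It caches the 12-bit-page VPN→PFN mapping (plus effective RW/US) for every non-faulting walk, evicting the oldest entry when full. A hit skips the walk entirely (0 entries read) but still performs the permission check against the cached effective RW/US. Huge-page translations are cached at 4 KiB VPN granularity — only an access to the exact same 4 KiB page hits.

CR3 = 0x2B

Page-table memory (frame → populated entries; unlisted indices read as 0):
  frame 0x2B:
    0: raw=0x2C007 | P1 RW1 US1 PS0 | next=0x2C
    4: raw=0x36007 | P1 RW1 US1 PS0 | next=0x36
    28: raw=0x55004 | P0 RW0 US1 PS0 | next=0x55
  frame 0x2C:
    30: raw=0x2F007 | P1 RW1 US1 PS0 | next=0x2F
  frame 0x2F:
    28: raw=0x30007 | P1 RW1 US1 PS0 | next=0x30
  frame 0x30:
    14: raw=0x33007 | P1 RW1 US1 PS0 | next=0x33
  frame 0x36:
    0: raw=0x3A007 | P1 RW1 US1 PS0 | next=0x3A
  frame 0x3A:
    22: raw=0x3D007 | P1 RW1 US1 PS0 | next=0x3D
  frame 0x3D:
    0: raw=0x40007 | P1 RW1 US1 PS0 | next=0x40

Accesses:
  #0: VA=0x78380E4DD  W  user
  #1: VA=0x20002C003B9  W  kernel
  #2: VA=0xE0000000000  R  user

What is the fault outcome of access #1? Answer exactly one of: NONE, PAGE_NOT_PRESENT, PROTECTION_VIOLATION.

Walk each access:
#0 VA=0x78380E4DD (w,user):
  L0: frame=0x2B idx=0 entry=0x2C007 [P=1 RW=1 US=1 PS=0]
  L1: frame=0x2C idx=30 entry=0x2F007 [P=1 RW=1 US=1 PS=0]
  L2: frame=0x2F idx=28 entry=0x30007 [P=1 RW=1 US=1 PS=0]
  L3: frame=0x30 idx=14 entry=0x33007 [P=1 RW=1 US=1 PS=0]
  → PA=0x334DD  (4 entries read)
#1 VA=0x20002C003B9 (w,kernel):
  L0: frame=0x2B idx=4 entry=0x36007 [P=1 RW=1 US=1 PS=0]
  L1: frame=0x36 idx=0 entry=0x3A007 [P=1 RW=1 US=1 PS=0]
  L2: frame=0x3A idx=22 entry=0x3D007 [P=1 RW=1 US=1 PS=0]
  L3: frame=0x3D idx=0 entry=0x40007 [P=1 RW=1 US=1 PS=0]
  → PA=0x403B9  (4 entries read)
#2 VA=0xE0000000000 (r,user):
  L0: frame=0x2B idx=28 entry=0x55004 [P=0 RW=0 US=1 PS=0]
  → PAGE_NOT_PRESENT  (1 entries read)

Access #1 fault: NONE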